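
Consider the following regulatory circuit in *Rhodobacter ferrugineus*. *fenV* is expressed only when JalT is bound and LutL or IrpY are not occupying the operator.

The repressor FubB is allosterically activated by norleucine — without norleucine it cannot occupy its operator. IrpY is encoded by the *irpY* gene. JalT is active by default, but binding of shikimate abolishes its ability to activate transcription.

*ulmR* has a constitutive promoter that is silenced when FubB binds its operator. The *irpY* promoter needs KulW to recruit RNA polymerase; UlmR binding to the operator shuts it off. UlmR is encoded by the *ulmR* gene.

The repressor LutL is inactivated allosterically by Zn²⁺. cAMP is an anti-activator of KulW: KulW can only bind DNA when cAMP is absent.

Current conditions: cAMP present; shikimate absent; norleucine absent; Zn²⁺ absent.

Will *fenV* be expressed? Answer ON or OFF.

Zn²⁺ is absent, so LutL is active.
Norleucine is absent, so FubB is inactive.
With no repressor bound, *ulmR* is transcribed.
So UlmR is produced and active.
cAMP is present, so KulW is inactive.
With repressor UlmR bound, *irpY* is not transcribed.
So IrpY is not produced.
Shikimate is absent, so JalT is active.
With repressor LutL bound, *fenV* is not transcribed.

OFF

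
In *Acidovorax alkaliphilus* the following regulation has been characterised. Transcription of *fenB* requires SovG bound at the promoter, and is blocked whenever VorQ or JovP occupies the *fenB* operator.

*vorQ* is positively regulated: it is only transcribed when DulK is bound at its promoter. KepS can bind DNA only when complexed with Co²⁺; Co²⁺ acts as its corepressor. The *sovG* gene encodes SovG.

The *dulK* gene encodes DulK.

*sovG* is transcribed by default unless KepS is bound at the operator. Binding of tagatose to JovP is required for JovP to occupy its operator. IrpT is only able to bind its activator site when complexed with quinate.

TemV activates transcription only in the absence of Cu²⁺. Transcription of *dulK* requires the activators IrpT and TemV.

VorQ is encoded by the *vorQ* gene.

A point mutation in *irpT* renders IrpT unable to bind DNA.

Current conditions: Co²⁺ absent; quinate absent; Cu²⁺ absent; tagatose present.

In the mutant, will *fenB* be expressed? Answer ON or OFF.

IrpT is non-functional in this strain, so it has no effect.
Cu²⁺ is absent, so TemV is active.
Required activator IrpT is absent, so *dulK* is not transcribed.
So DulK is not produced.
Required activator DulK is absent, so *vorQ* is not transcribed.
So VorQ is not produced.
Co²⁺ is absent, so KepS is inactive.
With no repressor bound, *sovG* is transcribed.
So SovG is produced and active.
Tagatose is present, so JovP is active.
With repressor JovP bound, *fenB* is not transcribed.

OFF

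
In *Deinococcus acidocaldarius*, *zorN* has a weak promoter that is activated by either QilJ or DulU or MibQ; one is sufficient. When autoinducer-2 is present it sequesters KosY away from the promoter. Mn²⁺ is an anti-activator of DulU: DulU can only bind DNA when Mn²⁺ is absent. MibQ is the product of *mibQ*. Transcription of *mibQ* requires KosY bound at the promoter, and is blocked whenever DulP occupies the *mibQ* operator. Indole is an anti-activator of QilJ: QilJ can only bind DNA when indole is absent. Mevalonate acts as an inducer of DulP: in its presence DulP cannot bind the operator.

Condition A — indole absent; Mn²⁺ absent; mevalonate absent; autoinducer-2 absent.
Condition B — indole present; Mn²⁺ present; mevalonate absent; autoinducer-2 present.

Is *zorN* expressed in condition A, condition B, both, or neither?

A only

Condition A:
Indole is absent, so QilJ is active.
Mn²⁺ is absent, so DulU is active.
Mevalonate is absent, so DulP is active.
Autoinducer-2 is absent, so KosY is active.
With repressor DulP bound, *mibQ* is not transcribed.
So MibQ is not produced.
Activator QilJ is present, so *zorN* is transcribed.
→ *zorN* is ON in A.
Condition B:
Indole is present, so QilJ is inactive.
Mn²⁺ is present, so DulU is inactive.
Mevalonate is absent, so DulP is active.
Autoinducer-2 is present, so KosY is inactive.
With repressor DulP bound, *mibQ* is not transcribed.
So MibQ is not produced.
No activator is available at the *zorN* promoter, so *zorN* is not transcribed.
→ *zorN* is OFF in B.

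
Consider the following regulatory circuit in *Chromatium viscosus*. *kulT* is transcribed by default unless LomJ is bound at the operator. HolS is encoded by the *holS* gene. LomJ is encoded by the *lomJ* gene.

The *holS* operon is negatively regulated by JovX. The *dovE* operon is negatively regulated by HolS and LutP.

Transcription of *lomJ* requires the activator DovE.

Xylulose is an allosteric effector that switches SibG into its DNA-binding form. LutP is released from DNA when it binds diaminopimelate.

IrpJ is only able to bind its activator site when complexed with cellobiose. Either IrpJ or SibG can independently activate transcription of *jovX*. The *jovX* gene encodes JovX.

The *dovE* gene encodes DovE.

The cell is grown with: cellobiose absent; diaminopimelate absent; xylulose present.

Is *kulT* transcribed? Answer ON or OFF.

Cellobiose is absent, so IrpJ is inactive.
Xylulose is present, so SibG is active.
Activator SibG is present, so *jovX* is transcribed.
So JovX is produced and active.
With repressor JovX bound, *holS* is not transcribed.
So HolS is not produced.
Diaminopimelate is absent, so LutP is active.
With repressor LutP bound, *dovE* is not transcribed.
So DovE is not produced.
Required activator DovE is absent, so *lomJ* is not transcribed.
So LomJ is not produced.
With no repressor bound, *kulT* is transcribed.

ON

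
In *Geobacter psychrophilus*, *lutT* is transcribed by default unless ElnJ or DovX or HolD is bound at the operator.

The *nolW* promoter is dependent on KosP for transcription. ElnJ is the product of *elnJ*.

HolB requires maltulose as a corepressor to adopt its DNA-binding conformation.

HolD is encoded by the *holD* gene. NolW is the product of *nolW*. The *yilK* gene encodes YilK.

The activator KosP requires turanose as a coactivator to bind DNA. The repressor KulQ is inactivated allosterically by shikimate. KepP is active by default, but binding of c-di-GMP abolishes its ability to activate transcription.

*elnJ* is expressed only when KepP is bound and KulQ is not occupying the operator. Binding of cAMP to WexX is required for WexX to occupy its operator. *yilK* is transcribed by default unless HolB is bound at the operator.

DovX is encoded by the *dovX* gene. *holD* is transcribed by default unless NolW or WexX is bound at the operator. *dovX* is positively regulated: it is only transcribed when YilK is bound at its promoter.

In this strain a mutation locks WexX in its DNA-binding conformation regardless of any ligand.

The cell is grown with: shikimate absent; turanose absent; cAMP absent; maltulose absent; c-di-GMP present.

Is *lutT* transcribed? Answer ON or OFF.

c-di-GMP is present, so KepP is inactive.
Shikimate is absent, so KulQ is active.
With repressor KulQ bound, *elnJ* is not transcribed.
So ElnJ is not produced.
Maltulose is absent, so HolB is inactive.
With no repressor bound, *yilK* is transcribed.
So YilK is produced and active.
No repressor is bound and YilK is active, so *dovX* is transcribed.
So DovX is produced and active.
Turanose is absent, so KosP is inactive.
Required activator KosP is absent, so *nolW* is not transcribed.
So NolW is not produced.
WexX is constitutively active in this strain.
With repressor WexX bound, *holD* is not transcribed.
So HolD is not produced.
With repressor DovX bound, *lutT* is not transcribed.

OFF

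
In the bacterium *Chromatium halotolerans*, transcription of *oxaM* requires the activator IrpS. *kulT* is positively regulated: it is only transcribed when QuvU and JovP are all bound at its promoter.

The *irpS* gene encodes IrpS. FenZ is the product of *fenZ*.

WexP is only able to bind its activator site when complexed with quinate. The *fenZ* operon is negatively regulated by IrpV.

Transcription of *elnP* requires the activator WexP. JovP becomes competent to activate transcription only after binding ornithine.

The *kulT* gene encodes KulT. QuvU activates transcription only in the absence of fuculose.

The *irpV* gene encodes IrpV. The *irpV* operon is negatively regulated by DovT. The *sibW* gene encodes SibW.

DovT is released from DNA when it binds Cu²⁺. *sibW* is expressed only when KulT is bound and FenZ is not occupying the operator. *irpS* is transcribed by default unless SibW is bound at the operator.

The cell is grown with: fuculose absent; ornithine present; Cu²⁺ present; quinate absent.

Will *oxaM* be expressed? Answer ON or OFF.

OFF

Cu²⁺ is present, so DovT is inactive.
With no repressor bound, *irpV* is transcribed.
So IrpV is produced and active.
With repressor IrpV bound, *fenZ* is not transcribed.
So FenZ is not produced.
Fuculose is absent, so QuvU is active.
Ornithine is present, so JovP is active.
No repressor is bound and QuvU and JovP are active, so *kulT* is transcribed.
So KulT is produced and active.
No repressor is bound and KulT is active, so *sibW* is transcribed.
So SibW is produced and active.
With repressor SibW bound, *irpS* is not transcribed.
So IrpS is not produced.
Required activator IrpS is absent, so *oxaM* is not transcribed.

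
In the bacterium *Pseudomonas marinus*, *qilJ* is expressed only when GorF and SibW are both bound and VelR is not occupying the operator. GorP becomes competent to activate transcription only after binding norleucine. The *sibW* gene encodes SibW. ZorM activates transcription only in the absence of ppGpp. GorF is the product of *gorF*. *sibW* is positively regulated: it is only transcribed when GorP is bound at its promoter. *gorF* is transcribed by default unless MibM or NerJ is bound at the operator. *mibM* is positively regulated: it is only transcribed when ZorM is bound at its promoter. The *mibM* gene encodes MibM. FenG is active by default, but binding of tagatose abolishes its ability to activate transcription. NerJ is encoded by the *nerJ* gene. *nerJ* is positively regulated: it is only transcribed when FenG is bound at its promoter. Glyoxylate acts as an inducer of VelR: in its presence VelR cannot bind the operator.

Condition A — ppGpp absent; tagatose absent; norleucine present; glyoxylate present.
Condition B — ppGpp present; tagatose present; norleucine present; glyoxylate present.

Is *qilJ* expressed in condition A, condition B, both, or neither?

B only

Condition A:
ppGpp is absent, so ZorM is active.
No repressor is bound and ZorM is active, so *mibM* is transcribed.
So MibM is produced and active.
Tagatose is absent, so FenG is active.
No repressor is bound and FenG is active, so *nerJ* is transcribed.
So NerJ is produced and active.
With repressor MibM bound, *gorF* is not transcribed.
So GorF is not produced.
Norleucine is present, so GorP is active.
No repressor is bound and GorP is active, so *sibW* is transcribed.
So SibW is produced and active.
Glyoxylate is present, so VelR is inactive.
Required activator GorF is absent, so *qilJ* is not transcribed.
→ *qilJ* is OFF in A.
Condition B:
ppGpp is present, so ZorM is inactive.
Required activator ZorM is absent, so *mibM* is not transcribed.
So MibM is not produced.
Tagatose is present, so FenG is inactive.
Required activator FenG is absent, so *nerJ* is not transcribed.
So NerJ is not produced.
With no repressor bound, *gorF* is transcribed.
So GorF is produced and active.
Norleucine is present, so GorP is active.
No repressor is bound and GorP is active, so *sibW* is transcribed.
So SibW is produced and active.
Glyoxylate is present, so VelR is inactive.
No repressor is bound and GorF and SibW are active, so *qilJ* is transcribed.
→ *qilJ* is ON in B.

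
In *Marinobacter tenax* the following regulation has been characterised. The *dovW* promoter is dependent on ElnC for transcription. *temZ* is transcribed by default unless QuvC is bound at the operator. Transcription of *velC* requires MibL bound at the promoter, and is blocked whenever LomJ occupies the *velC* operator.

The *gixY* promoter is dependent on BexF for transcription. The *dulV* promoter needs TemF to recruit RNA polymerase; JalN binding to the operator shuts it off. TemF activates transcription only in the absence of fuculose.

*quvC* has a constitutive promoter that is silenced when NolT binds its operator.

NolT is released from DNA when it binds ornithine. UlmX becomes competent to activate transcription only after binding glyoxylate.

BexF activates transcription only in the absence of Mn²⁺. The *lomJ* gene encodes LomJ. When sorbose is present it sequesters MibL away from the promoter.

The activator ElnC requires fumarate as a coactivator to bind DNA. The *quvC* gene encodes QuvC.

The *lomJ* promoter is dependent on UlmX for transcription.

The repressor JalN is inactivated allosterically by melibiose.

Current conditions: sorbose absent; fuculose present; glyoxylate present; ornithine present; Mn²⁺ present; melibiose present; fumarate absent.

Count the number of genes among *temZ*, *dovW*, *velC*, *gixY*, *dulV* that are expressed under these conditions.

Ornithine is present, so NolT is inactive.
With no repressor bound, *quvC* is transcribed.
So QuvC is produced and active.
With repressor QuvC bound, *temZ* is not transcribed.
→ *temZ* is OFF.
Fumarate is absent, so ElnC is inactive.
Required activator ElnC is absent, so *dovW* is not transcribed.
→ *dovW* is OFF.
Glyoxylate is present, so UlmX is active.
No repressor is bound and UlmX is active, so *lomJ* is transcribed.
So LomJ is produced and active.
Sorbose is absent, so MibL is active.
With repressor LomJ bound, *velC* is not transcribed.
→ *velC* is OFF.
Mn²⁺ is present, so BexF is inactive.
Required activator BexF is absent, so *gixY* is not transcribed.
→ *gixY* is OFF.
Fuculose is present, so TemF is inactive.
Melibiose is present, so JalN is inactive.
Required activator TemF is absent, so *dulV* is not transcribed.
→ *dulV* is OFF.
0 of the 5 genes are transcribed.

0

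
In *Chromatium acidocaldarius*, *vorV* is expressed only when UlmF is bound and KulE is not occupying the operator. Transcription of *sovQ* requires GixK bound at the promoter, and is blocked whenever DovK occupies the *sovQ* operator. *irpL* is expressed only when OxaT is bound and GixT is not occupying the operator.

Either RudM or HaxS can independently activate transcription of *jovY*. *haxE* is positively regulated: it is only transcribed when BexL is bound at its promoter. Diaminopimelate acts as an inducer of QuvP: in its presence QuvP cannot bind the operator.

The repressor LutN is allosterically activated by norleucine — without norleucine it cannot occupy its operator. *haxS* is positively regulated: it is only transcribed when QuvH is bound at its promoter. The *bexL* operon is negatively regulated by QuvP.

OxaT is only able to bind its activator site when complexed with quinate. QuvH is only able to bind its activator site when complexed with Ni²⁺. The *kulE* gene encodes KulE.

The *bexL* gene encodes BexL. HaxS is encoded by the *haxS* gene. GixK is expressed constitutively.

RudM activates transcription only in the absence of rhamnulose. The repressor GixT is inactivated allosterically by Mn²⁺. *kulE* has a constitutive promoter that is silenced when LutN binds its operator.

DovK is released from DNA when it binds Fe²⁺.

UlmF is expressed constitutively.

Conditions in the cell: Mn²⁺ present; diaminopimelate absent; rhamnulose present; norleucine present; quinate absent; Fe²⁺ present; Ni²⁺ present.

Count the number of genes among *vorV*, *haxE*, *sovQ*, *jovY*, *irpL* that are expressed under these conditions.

UlmF is produced constitutively and is active.
Norleucine is present, so LutN is active.
With repressor LutN bound, *kulE* is not transcribed.
So KulE is not produced.
No repressor is bound and UlmF is active, so *vorV* is transcribed.
→ *vorV* is ON.
Diaminopimelate is absent, so QuvP is active.
With repressor QuvP bound, *bexL* is not transcribed.
So BexL is not produced.
Required activator BexL is absent, so *haxE* is not transcribed.
→ *haxE* is OFF.
Fe²⁺ is present, so DovK is inactive.
GixK is produced constitutively and is active.
No repressor is bound and GixK is active, so *sovQ* is transcribed.
→ *sovQ* is ON.
Rhamnulose is present, so RudM is inactive.
Ni²⁺ is present, so QuvH is active.
No repressor is bound and QuvH is active, so *haxS* is transcribed.
So HaxS is produced and active.
Activator HaxS is present, so *jovY* is transcribed.
→ *jovY* is ON.
Quinate is absent, so OxaT is inactive.
Mn²⁺ is present, so GixT is inactive.
Required activator OxaT is absent, so *irpL* is not transcribed.
→ *irpL* is OFF.
3 of the 5 genes are transcribed.

3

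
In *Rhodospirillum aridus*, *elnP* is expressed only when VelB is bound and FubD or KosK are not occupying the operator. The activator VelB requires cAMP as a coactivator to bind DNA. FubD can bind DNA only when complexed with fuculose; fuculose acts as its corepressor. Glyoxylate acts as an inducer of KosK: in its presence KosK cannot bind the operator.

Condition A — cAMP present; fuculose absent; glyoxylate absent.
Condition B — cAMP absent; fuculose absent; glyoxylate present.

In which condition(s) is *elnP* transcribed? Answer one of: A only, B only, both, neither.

neither

Condition A:
cAMP is present, so VelB is active.
Fuculose is absent, so FubD is inactive.
Glyoxylate is absent, so KosK is active.
With repressor KosK bound, *elnP* is not transcribed.
→ *elnP* is OFF in A.
Condition B:
cAMP is absent, so VelB is inactive.
Fuculose is absent, so FubD is inactive.
Glyoxylate is present, so KosK is inactive.
Required activator VelB is absent, so *elnP* is not transcribed.
→ *elnP* is OFF in B.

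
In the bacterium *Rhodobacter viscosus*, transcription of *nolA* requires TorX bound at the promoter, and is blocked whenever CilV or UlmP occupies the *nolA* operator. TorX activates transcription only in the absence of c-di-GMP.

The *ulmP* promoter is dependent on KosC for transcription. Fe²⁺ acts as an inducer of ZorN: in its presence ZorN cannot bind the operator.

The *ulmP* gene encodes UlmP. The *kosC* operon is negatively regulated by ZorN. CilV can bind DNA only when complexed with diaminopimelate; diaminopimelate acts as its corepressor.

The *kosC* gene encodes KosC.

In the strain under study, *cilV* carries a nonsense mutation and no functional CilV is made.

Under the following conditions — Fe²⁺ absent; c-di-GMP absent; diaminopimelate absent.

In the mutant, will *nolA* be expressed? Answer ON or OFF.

c-di-GMP is absent, so TorX is active.
CilV is non-functional in this strain, so it has no effect.
Fe²⁺ is absent, so ZorN is active.
With repressor ZorN bound, *kosC* is not transcribed.
So KosC is not produced.
Required activator KosC is absent, so *ulmP* is not transcribed.
So UlmP is not produced.
No repressor is bound and TorX is active, so *nolA* is transcribed.

ON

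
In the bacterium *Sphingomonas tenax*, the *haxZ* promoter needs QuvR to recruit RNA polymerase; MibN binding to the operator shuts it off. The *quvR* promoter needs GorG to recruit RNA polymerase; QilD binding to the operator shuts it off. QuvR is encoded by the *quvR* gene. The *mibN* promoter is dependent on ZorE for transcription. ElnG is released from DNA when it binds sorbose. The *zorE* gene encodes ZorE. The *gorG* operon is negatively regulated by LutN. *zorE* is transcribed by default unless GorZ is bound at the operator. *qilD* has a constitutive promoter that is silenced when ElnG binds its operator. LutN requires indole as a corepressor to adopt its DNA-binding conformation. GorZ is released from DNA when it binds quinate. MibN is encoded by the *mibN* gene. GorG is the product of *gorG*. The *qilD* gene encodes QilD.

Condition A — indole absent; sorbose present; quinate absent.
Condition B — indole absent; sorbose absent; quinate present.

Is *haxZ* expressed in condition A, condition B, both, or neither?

Condition A:
Indole is absent, so LutN is inactive.
With no repressor bound, *gorG* is transcribed.
So GorG is produced and active.
Sorbose is present, so ElnG is inactive.
With no repressor bound, *qilD* is transcribed.
So QilD is produced and active.
With repressor QilD bound, *quvR* is not transcribed.
So QuvR is not produced.
Quinate is absent, so GorZ is active.
With repressor GorZ bound, *zorE* is not transcribed.
So ZorE is not produced.
Required activator ZorE is absent, so *mibN* is not transcribed.
So MibN is not produced.
Required activator QuvR is absent, so *haxZ* is not transcribed.
→ *haxZ* is OFF in A.
Condition B:
Indole is absent, so LutN is inactive.
With no repressor bound, *gorG* is transcribed.
So GorG is produced and active.
Sorbose is absent, so ElnG is active.
With repressor ElnG bound, *qilD* is not transcribed.
So QilD is not produced.
No repressor is bound and GorG is active, so *quvR* is transcribed.
So QuvR is produced and active.
Quinate is present, so GorZ is inactive.
With no repressor bound, *zorE* is transcribed.
So ZorE is produced and active.
No repressor is bound and ZorE is active, so *mibN* is transcribed.
So MibN is produced and active.
With repressor MibN bound, *haxZ* is not transcribed.
→ *haxZ* is OFF in B.

neither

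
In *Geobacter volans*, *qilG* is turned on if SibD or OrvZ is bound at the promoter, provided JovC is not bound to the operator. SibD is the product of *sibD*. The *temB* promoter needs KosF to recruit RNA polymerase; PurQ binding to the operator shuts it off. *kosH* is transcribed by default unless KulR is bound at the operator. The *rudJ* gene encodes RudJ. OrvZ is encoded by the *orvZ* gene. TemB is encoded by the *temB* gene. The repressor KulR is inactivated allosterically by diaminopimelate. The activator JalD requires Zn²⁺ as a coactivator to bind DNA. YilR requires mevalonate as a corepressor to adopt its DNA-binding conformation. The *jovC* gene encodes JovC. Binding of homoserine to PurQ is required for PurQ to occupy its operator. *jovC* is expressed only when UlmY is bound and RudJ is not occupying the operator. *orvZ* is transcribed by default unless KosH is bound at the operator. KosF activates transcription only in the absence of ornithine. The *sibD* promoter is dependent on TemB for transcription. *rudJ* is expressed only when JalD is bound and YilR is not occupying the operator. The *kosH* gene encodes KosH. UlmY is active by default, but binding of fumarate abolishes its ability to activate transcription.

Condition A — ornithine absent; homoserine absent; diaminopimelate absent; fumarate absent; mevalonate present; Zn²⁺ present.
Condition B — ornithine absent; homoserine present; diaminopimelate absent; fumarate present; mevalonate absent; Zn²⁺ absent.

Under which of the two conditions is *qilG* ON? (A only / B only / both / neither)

B only

Condition A:
Ornithine is absent, so KosF is active.
Homoserine is absent, so PurQ is inactive.
No repressor is bound and KosF is active, so *temB* is transcribed.
So TemB is produced and active.
No repressor is bound and TemB is active, so *sibD* is transcribed.
So SibD is produced and active.
Diaminopimelate is absent, so KulR is active.
With repressor KulR bound, *kosH* is not transcribed.
So KosH is not produced.
With no repressor bound, *orvZ* is transcribed.
So OrvZ is produced and active.
Fumarate is absent, so UlmY is active.
Mevalonate is present, so YilR is active.
Zn²⁺ is present, so JalD is active.
With repressor YilR bound, *rudJ* is not transcribed.
So RudJ is not produced.
No repressor is bound and UlmY is active, so *jovC* is transcribed.
So JovC is produced and active.
With repressor JovC bound, *qilG* is not transcribed.
→ *qilG* is OFF in A.
Condition B:
Ornithine is absent, so KosF is active.
Homoserine is present, so PurQ is active.
With repressor PurQ bound, *temB* is not transcribed.
So TemB is not produced.
Required activator TemB is absent, so *sibD* is not transcribed.
So SibD is not produced.
Diaminopimelate is absent, so KulR is active.
With repressor KulR bound, *kosH* is not transcribed.
So KosH is not produced.
With no repressor bound, *orvZ* is transcribed.
So OrvZ is produced and active.
Fumarate is present, so UlmY is inactive.
Mevalonate is absent, so YilR is inactive.
Zn²⁺ is absent, so JalD is inactive.
Required activator JalD is absent, so *rudJ* is not transcribed.
So RudJ is not produced.
Required activator UlmY is absent, so *jovC* is not transcribed.
So JovC is not produced.
Activator OrvZ is present, so *qilG* is transcribed.
→ *qilG* is ON in B.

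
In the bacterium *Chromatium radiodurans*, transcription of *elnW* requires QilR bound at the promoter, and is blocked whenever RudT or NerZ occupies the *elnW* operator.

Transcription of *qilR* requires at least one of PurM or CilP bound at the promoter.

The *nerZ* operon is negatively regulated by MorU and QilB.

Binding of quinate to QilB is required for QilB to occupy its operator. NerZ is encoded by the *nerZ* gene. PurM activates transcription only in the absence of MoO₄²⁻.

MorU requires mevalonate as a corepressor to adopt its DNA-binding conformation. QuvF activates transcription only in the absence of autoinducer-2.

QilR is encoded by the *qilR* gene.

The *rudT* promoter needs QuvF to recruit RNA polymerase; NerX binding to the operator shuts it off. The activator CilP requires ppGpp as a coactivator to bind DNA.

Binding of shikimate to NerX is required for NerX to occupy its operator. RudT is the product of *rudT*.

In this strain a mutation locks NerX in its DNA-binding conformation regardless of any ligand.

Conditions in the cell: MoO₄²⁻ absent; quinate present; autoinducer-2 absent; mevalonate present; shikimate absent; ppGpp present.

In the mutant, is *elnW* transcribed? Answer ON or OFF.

Autoinducer-2 is absent, so QuvF is active.
NerX is constitutively active in this strain.
With repressor NerX bound, *rudT* is not transcribed.
So RudT is not produced.
Mevalonate is present, so MorU is active.
Quinate is present, so QilB is active.
With repressor MorU bound, *nerZ* is not transcribed.
So NerZ is not produced.
MoO₄²⁻ is absent, so PurM is active.
ppGpp is present, so CilP is active.
Activator PurM is present, so *qilR* is transcribed.
So QilR is produced and active.
No repressor is bound and QilR is active, so *elnW* is transcribed.

ON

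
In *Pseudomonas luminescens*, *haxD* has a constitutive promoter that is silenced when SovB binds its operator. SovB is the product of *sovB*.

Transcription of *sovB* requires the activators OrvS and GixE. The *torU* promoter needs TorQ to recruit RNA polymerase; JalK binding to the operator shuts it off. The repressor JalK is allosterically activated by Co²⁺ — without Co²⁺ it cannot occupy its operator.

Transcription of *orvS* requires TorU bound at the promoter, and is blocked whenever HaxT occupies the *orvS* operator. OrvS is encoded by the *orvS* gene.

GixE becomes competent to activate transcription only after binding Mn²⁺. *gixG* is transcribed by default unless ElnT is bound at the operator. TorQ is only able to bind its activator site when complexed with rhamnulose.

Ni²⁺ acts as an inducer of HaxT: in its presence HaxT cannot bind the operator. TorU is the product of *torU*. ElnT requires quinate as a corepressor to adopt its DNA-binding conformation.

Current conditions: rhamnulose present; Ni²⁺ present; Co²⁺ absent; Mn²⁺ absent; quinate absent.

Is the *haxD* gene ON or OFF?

ON

Co²⁺ is absent, so JalK is inactive.
Rhamnulose is present, so TorQ is active.
No repressor is bound and TorQ is active, so *torU* is transcribed.
So TorU is produced and active.
Ni²⁺ is present, so HaxT is inactive.
No repressor is bound and TorU is active, so *orvS* is transcribed.
So OrvS is produced and active.
Mn²⁺ is absent, so GixE is inactive.
Required activator GixE is absent, so *sovB* is not transcribed.
So SovB is not produced.
With no repressor bound, *haxD* is transcribed.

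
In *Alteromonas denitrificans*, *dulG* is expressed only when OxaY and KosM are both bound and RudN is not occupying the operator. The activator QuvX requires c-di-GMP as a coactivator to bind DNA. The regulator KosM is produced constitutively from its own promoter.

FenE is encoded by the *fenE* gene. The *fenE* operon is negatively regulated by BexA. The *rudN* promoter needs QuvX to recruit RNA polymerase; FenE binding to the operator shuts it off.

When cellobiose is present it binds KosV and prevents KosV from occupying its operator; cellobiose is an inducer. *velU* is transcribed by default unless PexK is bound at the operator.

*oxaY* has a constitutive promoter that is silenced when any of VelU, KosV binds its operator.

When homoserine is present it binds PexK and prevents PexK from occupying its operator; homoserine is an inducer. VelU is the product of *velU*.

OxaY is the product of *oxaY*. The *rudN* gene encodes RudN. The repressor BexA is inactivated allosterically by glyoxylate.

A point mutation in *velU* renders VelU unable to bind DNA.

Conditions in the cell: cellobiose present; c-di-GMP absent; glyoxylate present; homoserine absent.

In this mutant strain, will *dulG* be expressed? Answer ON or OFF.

ON

VelU is non-functional in this strain, so it has no effect.
Cellobiose is present, so KosV is inactive.
With no repressor bound, *oxaY* is transcribed.
So OxaY is produced and active.
KosM is produced constitutively and is active.
c-di-GMP is absent, so QuvX is inactive.
Glyoxylate is present, so BexA is inactive.
With no repressor bound, *fenE* is transcribed.
So FenE is produced and active.
With repressor FenE bound, *rudN* is not transcribed.
So RudN is not produced.
No repressor is bound and OxaY and KosM are active, so *dulG* is transcribed.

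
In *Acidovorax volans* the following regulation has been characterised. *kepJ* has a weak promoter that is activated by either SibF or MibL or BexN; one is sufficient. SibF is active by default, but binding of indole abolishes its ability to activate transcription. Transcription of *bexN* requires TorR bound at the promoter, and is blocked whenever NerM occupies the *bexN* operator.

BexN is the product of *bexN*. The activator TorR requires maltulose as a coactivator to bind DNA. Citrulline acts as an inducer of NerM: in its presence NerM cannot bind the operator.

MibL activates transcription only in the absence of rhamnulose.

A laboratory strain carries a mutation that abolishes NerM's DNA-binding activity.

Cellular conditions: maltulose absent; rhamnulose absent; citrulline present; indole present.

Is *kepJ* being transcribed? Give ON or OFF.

ON

Indole is present, so SibF is inactive.
Rhamnulose is absent, so MibL is active.
Maltulose is absent, so TorR is inactive.
NerM is non-functional in this strain, so it has no effect.
Required activator TorR is absent, so *bexN* is not transcribed.
So BexN is not produced.
Activator MibL is present, so *kepJ* is transcribed.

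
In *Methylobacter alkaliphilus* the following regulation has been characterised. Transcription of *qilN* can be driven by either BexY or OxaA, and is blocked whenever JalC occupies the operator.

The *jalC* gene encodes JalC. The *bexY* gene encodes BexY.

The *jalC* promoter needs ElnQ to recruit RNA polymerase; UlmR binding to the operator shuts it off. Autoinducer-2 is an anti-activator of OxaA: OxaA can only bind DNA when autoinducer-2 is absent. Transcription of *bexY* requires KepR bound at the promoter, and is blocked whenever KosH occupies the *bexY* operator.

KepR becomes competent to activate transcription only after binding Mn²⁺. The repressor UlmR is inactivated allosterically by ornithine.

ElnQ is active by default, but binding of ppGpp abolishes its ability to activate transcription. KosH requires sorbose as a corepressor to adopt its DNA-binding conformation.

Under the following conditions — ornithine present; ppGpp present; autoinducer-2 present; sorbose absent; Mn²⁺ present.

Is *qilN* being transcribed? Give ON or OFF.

Sorbose is absent, so KosH is inactive.
Mn²⁺ is present, so KepR is active.
No repressor is bound and KepR is active, so *bexY* is transcribed.
So BexY is produced and active.
Ornithine is present, so UlmR is inactive.
ppGpp is present, so ElnQ is inactive.
Required activator ElnQ is absent, so *jalC* is not transcribed.
So JalC is not produced.
Autoinducer-2 is present, so OxaA is inactive.
Activator BexY is present, so *qilN* is transcribed.

ON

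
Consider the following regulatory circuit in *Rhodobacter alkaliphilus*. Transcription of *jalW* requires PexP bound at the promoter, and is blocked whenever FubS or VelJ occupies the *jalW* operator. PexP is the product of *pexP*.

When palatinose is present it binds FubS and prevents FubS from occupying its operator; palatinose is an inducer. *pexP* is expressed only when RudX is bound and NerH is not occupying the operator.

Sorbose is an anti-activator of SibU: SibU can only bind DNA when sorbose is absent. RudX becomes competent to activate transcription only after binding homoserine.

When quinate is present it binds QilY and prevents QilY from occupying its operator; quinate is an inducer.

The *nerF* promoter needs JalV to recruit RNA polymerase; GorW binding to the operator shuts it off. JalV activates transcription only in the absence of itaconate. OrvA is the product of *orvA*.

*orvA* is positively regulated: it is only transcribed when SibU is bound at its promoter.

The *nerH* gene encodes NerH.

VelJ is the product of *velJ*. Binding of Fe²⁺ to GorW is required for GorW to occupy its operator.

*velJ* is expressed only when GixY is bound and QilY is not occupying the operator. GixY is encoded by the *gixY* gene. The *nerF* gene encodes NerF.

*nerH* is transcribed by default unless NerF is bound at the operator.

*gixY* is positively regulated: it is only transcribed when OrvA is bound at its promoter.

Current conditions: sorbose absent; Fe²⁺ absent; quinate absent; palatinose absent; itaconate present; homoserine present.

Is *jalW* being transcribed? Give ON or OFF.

OFF

Palatinose is absent, so FubS is active.
Quinate is absent, so QilY is active.
Sorbose is absent, so SibU is active.
No repressor is bound and SibU is active, so *orvA* is transcribed.
So OrvA is produced and active.
No repressor is bound and OrvA is active, so *gixY* is transcribed.
So GixY is produced and active.
With repressor QilY bound, *velJ* is not transcribed.
So VelJ is not produced.
Homoserine is present, so RudX is active.
Fe²⁺ is absent, so GorW is inactive.
Itaconate is present, so JalV is inactive.
Required activator JalV is absent, so *nerF* is not transcribed.
So NerF is not produced.
With no repressor bound, *nerH* is transcribed.
So NerH is produced and active.
With repressor NerH bound, *pexP* is not transcribed.
So PexP is not produced.
With repressor FubS bound, *jalW* is not transcribed.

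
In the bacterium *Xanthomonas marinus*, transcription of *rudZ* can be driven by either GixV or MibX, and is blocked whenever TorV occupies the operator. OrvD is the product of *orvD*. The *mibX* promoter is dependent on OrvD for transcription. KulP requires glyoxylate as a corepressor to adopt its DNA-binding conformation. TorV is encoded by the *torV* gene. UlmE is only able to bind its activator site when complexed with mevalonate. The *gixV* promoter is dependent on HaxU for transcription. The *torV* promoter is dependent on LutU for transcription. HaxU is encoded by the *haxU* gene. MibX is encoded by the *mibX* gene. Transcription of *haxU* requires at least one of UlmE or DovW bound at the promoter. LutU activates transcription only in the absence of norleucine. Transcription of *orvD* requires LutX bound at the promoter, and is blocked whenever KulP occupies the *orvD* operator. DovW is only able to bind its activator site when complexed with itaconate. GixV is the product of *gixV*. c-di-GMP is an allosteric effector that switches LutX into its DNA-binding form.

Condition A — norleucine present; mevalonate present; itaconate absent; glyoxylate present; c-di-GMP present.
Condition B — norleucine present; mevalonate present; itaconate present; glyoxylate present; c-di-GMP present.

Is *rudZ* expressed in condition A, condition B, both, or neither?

both

Condition A:
Norleucine is present, so LutU is inactive.
Required activator LutU is absent, so *torV* is not transcribed.
So TorV is not produced.
Mevalonate is present, so UlmE is active.
Itaconate is absent, so DovW is inactive.
Activator UlmE is present, so *haxU* is transcribed.
So HaxU is produced and active.
No repressor is bound and HaxU is active, so *gixV* is transcribed.
So GixV is produced and active.
Glyoxylate is present, so KulP is active.
c-di-GMP is present, so LutX is active.
With repressor KulP bound, *orvD* is not transcribed.
So OrvD is not produced.
Required activator OrvD is absent, so *mibX* is not transcribed.
So MibX is not produced.
Activator GixV is present, so *rudZ* is transcribed.
→ *rudZ* is ON in A.
Condition B:
Norleucine is present, so LutU is inactive.
Required activator LutU is absent, so *torV* is not transcribed.
So TorV is not produced.
Mevalonate is present, so UlmE is active.
Itaconate is present, so DovW is active.
Activator UlmE is present, so *haxU* is transcribed.
So HaxU is produced and active.
No repressor is bound and HaxU is active, so *gixV* is transcribed.
So GixV is produced and active.
Glyoxylate is present, so KulP is active.
c-di-GMP is present, so LutX is active.
With repressor KulP bound, *orvD* is not transcribed.
So OrvD is not produced.
Required activator OrvD is absent, so *mibX* is not transcribed.
So MibX is not produced.
Activator GixV is present, so *rudZ* is transcribed.
→ *rudZ* is ON in B.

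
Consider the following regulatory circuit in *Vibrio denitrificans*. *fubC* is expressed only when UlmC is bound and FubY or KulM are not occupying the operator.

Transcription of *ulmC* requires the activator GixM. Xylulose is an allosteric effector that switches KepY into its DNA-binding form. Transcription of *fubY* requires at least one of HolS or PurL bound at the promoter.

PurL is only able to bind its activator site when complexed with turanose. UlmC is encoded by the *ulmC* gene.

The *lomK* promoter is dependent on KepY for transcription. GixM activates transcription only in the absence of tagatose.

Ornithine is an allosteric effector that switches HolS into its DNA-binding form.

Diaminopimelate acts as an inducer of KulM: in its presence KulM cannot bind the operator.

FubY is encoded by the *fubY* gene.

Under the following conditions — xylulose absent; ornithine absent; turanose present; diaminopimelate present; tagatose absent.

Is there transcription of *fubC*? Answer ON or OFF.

Tagatose is absent, so GixM is active.
No repressor is bound and GixM is active, so *ulmC* is transcribed.
So UlmC is produced and active.
Ornithine is absent, so HolS is inactive.
Turanose is present, so PurL is active.
Activator PurL is present, so *fubY* is transcribed.
So FubY is produced and active.
Diaminopimelate is present, so KulM is inactive.
With repressor FubY bound, *fubC* is not transcribed.

OFF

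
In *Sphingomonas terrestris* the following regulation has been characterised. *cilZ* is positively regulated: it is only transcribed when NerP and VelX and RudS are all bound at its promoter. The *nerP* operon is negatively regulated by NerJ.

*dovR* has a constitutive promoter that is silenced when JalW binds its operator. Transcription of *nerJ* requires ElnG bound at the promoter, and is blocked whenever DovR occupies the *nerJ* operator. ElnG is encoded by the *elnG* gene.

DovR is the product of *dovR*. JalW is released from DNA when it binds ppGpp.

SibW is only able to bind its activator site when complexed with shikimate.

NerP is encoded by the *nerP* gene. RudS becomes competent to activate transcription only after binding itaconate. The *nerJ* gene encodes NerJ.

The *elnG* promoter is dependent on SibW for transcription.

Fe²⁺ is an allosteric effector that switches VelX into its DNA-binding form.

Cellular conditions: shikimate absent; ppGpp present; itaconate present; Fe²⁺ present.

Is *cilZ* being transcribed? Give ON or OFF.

Shikimate is absent, so SibW is inactive.
Required activator SibW is absent, so *elnG* is not transcribed.
So ElnG is not produced.
ppGpp is present, so JalW is inactive.
With no repressor bound, *dovR* is transcribed.
So DovR is produced and active.
With repressor DovR bound, *nerJ* is not transcribed.
So NerJ is not produced.
With no repressor bound, *nerP* is transcribed.
So NerP is produced and active.
Fe²⁺ is present, so VelX is active.
Itaconate is present, so RudS is active.
No repressor is bound and NerP and VelX and RudS are active, so *cilZ* is transcribed.

ON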